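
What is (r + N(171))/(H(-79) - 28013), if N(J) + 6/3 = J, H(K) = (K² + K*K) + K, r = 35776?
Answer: -1027/446 ≈ -2.3027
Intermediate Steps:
H(K) = K + 2*K² (H(K) = (K² + K²) + K = 2*K² + K = K + 2*K²)
N(J) = -2 + J
(r + N(171))/(H(-79) - 28013) = (35776 + (-2 + 171))/(-79*(1 + 2*(-79)) - 28013) = (35776 + 169)/(-79*(1 - 158) - 28013) = 35945/(-79*(-157) - 28013) = 35945/(12403 - 28013) = 35945/(-15610) = 35945*(-1/15610) = -1027/446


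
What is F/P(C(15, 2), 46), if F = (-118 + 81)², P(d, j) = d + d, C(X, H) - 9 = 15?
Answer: 1369/48 ≈ 28.521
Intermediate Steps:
C(X, H) = 24 (C(X, H) = 9 + 15 = 24)
P(d, j) = 2*d
F = 1369 (F = (-37)² = 1369)
F/P(C(15, 2), 46) = 1369/((2*24)) = 1369/48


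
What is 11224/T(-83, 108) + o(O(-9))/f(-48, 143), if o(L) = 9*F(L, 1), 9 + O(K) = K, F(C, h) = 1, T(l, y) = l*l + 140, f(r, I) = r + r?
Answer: 338081/224928 ≈ 1.5031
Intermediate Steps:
f(r, I) = 2*r
T(l, y) = 140 + l**2 (T(l, y) = l**2 + 140 = 140 + l**2)
O(K) = -9 + K
o(L) = 9 (o(L) = 9*1 = 9)
11224/T(-83, 108) + o(O(-9))/f(-48, 143) = 11224/(140 + (-83)**2) + 9/((2*(-48))) = 11224/(140 + 6889) + 9/(-96) = 11224/7029 + 9*(-1/96) = 11224*(1/7029) - 3/32 = 11224/7029 - 3/32 = 338081/224928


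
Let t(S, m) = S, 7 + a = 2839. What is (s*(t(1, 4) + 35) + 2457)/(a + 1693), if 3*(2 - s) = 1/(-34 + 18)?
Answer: 10119/18100 ≈ 0.55906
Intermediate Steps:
a = 2832 (a = -7 + 2839 = 2832)
s = 97/48 (s = 2 - 1/(3*(-34 + 18)) = 2 - ⅓/(-16) = 2 - ⅓*(-1/16) = 2 + 1/48 = 97/48 ≈ 2.0208)
(s*(t(1, 4) + 35) + 2457)/(a + 1693) = (97*(1 + 35)/48 + 2457)/(2832 + 1693) = ((97/48)*36 + 2457)/4525 = (291/4 + 2457)*(1/4525) = (10119/4)*(1/4525) = 10119/18100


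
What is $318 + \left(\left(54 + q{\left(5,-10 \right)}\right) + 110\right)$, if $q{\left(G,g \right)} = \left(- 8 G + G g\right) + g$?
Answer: $382$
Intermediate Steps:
$q{\left(G,g \right)} = g - 8 G + G g$
$318 + \left(\left(54 + q{\left(5,-10 \right)}\right) + 110\right) = 318 + \left(\left(54 - 100\right) + 110\right) = 318 + \left(-46 + 110\right) = 318 + 64 = 382$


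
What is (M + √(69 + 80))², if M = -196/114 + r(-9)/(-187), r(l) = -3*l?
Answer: 17323146094/113614281 - 39730*√149/10659 ≈ 106.97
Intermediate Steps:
M = -19865/10659 (M = -196/114 - 3*(-9)/(-187) = -196*1/114 + 27*(-1/187) = -98/57 - 27/187 = -19865/10659 ≈ -1.8637)
(M + √(69 + 80))² = (-19865/10659 + √(69 + 80))² = (-19865/10659 + √149)²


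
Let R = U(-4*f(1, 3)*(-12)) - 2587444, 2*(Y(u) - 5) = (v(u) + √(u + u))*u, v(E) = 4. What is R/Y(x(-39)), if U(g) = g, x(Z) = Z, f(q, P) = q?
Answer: 377759816/69977 - 100908444*I*√78/69977 ≈ 5398.3 - 12736.0*I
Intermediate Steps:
Y(u) = 5 + u*(4 + √2*√u)/2 (Y(u) = 5 + ((4 + √(u + u))*u)/2 = 5 + ((4 + √(2*u))*u)/2 = 5 + ((4 + √2*√u)*u)/2 = 5 + (u*(4 + √2*√u))/2 = 5 + u*(4 + √2*√u)/2)
R = -2587396 (R = -4*1*(-12) - 2587444 = -4*(-12) - 2587444 = 48 - 2587444 = -2587396)
R/Y(x(-39)) = -2587396/(5 + 2*(-39) + √2*(-39)^(3/2)/2) = -2587396/(5 - 78 + √2*(-39*I*√39)/2) = -2587396/(5 - 78 - 39*I*√78/2) = -2587396/(-73 - 39*I*√78/2)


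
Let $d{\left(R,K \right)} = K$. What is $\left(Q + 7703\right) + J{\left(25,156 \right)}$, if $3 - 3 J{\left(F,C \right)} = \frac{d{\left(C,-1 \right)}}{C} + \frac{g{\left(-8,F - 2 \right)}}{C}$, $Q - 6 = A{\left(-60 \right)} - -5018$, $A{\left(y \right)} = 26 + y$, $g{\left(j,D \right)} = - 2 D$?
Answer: $\frac{5940839}{468} \approx 12694.0$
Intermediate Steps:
$Q = 4990$ ($Q = 6 + \left(\left(26 - 60\right) - -5018\right) = 6 + \left(-34 + 5018\right) = 6 + 4984 = 4990$)
$J{\left(F,C \right)} = 1 + \frac{1}{3 C} - \frac{4 - 2 F}{3 C}$ ($J{\left(F,C \right)} = 1 - \frac{- \frac{1}{C} + \frac{\left(-2\right) \left(F - 2\right)}{C}}{3} = 1 - \frac{- \frac{1}{C} + \frac{\left(-2\right) \left(-2 + F\right)}{C}}{3} = 1 - \frac{- \frac{1}{C} + \frac{4 - 2 F}{C}}{3} = 1 - \left(- \frac{1}{3 C} + \frac{4 - 2 F}{3 C}\right) = 1 + \frac{1}{3 C} - \frac{4 - 2 F}{3 C}$)
$\left(Q + 7703\right) + J{\left(25,156 \right)} = \left(4990 + 7703\right) + \frac{-1 + 156 + \frac{2}{3} \cdot 25}{156} = 12693 + \frac{-1 + 156 + \frac{50}{3}}{156} = 12693 + \frac{1}{156} \cdot \frac{515}{3} = 12693 + \frac{515}{468} = \frac{5940839}{468}$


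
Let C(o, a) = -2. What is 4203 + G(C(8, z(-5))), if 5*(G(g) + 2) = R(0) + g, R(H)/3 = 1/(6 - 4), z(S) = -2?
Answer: 42009/10 ≈ 4200.9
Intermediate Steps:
R(H) = 3/2 (R(H) = 3/(6 - 4) = 3/2)
G(g) = -17/10 + g/5 (G(g) = -2 + (3/2 + g)/5 = -2 + (3/10 + g/5) = -17/10 + g/5)
4203 + G(C(8, z(-5))) = 4203 + (-17/10 + (⅕)*(-2)) = 4203 + (-17/10 - ⅖) = 4203 - 21/10 = 42009/10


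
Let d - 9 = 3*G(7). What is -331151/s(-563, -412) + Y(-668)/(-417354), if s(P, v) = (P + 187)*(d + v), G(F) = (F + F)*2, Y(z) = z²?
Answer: -3305673895/863088072 ≈ -3.8301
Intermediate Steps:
G(F) = 4*F (G(F) = (2*F)*2 = 4*F)
d = 93 (d = 9 + 3*(4*7) = 9 + 3*28 = 9 + 84 = 93)
s(P, v) = (93 + v)*(187 + P) (s(P, v) = (P + 187)*(93 + v) = (187 + P)*(93 + v) = (93 + v)*(187 + P))
-331151/s(-563, -412) + Y(-668)/(-417354) = -331151/(17391 + 93*(-563) + 187*(-412) - 563*(-412)) + (-668)²/(-417354) = -331151/(17391 - 52359 - 77044 + 231956) + 446224*(-1/417354) = -331151/119944 - 223112/208677 = -331151*1/119944 - 223112/208677 = -11419/4136 - 223112/208677 = -3305673895/863088072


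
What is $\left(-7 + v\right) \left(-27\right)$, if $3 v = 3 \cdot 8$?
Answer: $-27$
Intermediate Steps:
$v = 8$ ($v = \frac{3 \cdot 8}{3} = \frac{1}{3} \cdot 24 = 8$)
$\left(-7 + v\right) \left(-27\right) = \left(-7 + 8\right) \left(-27\right) = 1 \left(-27\right) = -27$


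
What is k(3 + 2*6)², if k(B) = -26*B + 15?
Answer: 140625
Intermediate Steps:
k(B) = 15 - 26*B
k(3 + 2*6)² = (15 - 26*(3 + 2*6))² = (15 - 26*(3 + 12))² = (15 - 26*15)² = (15 - 390)² = (-375)² = 140625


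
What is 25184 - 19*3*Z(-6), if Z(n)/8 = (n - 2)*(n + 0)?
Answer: 3296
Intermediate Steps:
Z(n) = 8*n*(-2 + n) (Z(n) = 8*((n - 2)*(n + 0)) = 8*((-2 + n)*n) = 8*(n*(-2 + n)) = 8*n*(-2 + n))
25184 - 19*3*Z(-6) = 25184 - 19*3*8*(-6)*(-2 - 6) = 25184 - 57*8*(-6)*(-8) = 25184 - 57*384 = 25184 - 1*21888 = 25184 - 21888 = 3296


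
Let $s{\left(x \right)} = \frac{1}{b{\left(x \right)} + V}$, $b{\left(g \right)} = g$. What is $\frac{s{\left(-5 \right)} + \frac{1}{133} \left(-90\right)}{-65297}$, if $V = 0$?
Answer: $\frac{583}{43422505} \approx 1.3426 \cdot 10^{-5}$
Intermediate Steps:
$s{\left(x \right)} = \frac{1}{x}$ ($s{\left(x \right)} = \frac{1}{x + 0} = \frac{1}{x}$)
$\frac{s{\left(-5 \right)} + \frac{1}{133} \left(-90\right)}{-65297} = \frac{\frac{1}{-5} + \frac{1}{133} \left(-90\right)}{-65297} = \left(- \frac{1}{5} + \frac{1}{133} \left(-90\right)\right) \left(- \frac{1}{65297}\right) = \left(- \frac{1}{5} - \frac{90}{133}\right) \left(- \frac{1}{65297}\right) = \left(- \frac{583}{665}\right) \left(- \frac{1}{65297}\right) = \frac{583}{43422505}$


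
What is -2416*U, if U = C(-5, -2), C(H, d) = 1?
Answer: -2416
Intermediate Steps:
U = 1
-2416*U = -2416*1 = -2416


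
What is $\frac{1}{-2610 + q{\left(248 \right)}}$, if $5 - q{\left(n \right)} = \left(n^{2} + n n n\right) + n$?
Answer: $- \frac{1}{15317349} \approx -6.5285 \cdot 10^{-8}$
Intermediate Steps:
$q{\left(n \right)} = 5 - n - n^{2} - n^{3}$ ($q{\left(n \right)} = 5 - \left(\left(n^{2} + n n n\right) + n\right) = 5 - \left(\left(n^{2} + n^{2} n\right) + n\right) = 5 - \left(\left(n^{2} + n^{3}\right) + n\right) = 5 - \left(n + n^{2} + n^{3}\right) = 5 - n - n^{2} - n^{3}$)
$\frac{1}{-2610 + q{\left(248 \right)}} = \frac{1}{-2610 - 15314739} = \frac{1}{-15317349} = - \frac{1}{15317349}$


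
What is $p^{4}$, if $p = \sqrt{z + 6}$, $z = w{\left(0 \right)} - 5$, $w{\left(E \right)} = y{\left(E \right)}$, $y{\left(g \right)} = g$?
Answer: $1$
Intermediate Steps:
$w{\left(E \right)} = E$
$z = -5$ ($z = 0 - 5 = -5$)
$p = 1$ ($p = \sqrt{-5 + 6} = \sqrt{1} = 1$)
$p^{4} = 1^{4} = 1$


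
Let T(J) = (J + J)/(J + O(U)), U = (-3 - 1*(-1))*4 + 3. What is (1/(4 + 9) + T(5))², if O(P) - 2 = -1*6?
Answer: 17161/169 ≈ 101.54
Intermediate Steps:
U = -5 (U = (-3 + 1)*4 + 3 = -2*4 + 3 = -8 + 3 = -5)
O(P) = -4 (O(P) = 2 - 1*6 = 2 - 6 = -4)
T(J) = 2*J/(-4 + J) (T(J) = (J + J)/(J - 4) = (2*J)/(-4 + J) = 2*J/(-4 + J))
(1/(4 + 9) + T(5))² = (1/(4 + 9) + 2*5/(-4 + 5))² = (1/13 + 2*5/1)² = (1/13 + 2*5*1)² = (1/13 + 10)² = (131/13)² = 17161/169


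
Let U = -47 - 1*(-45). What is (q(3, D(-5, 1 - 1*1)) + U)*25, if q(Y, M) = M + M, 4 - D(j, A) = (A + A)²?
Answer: 150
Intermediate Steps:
U = -2 (U = -47 + 45 = -2)
D(j, A) = 4 - 4*A² (D(j, A) = 4 - (A + A)² = 4 - (2*A)² = 4 - 4*A²)
q(Y, M) = 2*M
(q(3, D(-5, 1 - 1*1)) + U)*25 = (2*(4 - 4*(1 - 1*1)²) - 2)*25 = (2*(4 - 4*(1 - 1)²) - 2)*25 = (2*(4 - 4*0²) - 2)*25 = (2*(4 - 4*0) - 2)*25 = (2*(4 + 0) - 2)*25 = (2*4 - 2)*25 = (8 - 2)*25 = 6*25 = 150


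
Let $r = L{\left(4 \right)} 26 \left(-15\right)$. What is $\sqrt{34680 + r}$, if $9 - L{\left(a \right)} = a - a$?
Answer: $\sqrt{31170} \approx 176.55$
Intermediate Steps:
$L{\left(a \right)} = 9$ ($L{\left(a \right)} = 9 - \left(a - a\right) = 9 - 0 = 9 + 0 = 9$)
$r = -3510$ ($r = 9 \cdot 26 \left(-15\right) = 234 \left(-15\right) = -3510$)
$\sqrt{34680 + r} = \sqrt{34680 - 3510} = \sqrt{31170}$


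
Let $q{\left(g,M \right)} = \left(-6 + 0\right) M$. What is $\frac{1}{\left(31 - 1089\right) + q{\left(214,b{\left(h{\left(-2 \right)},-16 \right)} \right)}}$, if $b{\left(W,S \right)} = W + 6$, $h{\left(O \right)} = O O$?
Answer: $- \frac{1}{1118} \approx -0.00089445$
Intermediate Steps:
$h{\left(O \right)} = O^{2}$
$b{\left(W,S \right)} = 6 + W$
$q{\left(g,M \right)} = - 6 M$
$\frac{1}{\left(31 - 1089\right) + q{\left(214,b{\left(h{\left(-2 \right)},-16 \right)} \right)}} = \frac{1}{\left(31 - 1089\right) - 6 \left(6 + \left(-2\right)^{2}\right)} = \frac{1}{\left(31 - 1089\right) - 6 \left(6 + 4\right)} = \frac{1}{-1058 - 60} = \frac{1}{-1118} = - \frac{1}{1118}$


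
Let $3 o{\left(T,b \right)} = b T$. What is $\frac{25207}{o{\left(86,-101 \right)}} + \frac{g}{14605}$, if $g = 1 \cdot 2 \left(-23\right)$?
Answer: $- \frac{48036707}{5515610} \approx -8.7092$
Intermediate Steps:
$o{\left(T,b \right)} = \frac{T b}{3}$ ($o{\left(T,b \right)} = \frac{b T}{3} = \frac{T b}{3}$)
$g = -46$ ($g = 2 \left(-23\right) = -46$)
$\frac{25207}{o{\left(86,-101 \right)}} + \frac{g}{14605} = \frac{25207}{\frac{1}{3} \cdot 86 \left(-101\right)} - \frac{46}{14605} = \frac{25207}{- \frac{8686}{3}} - \frac{2}{635} = 25207 \left(- \frac{3}{8686}\right) - \frac{2}{635} = - \frac{75621}{8686} - \frac{2}{635} = - \frac{48036707}{5515610}$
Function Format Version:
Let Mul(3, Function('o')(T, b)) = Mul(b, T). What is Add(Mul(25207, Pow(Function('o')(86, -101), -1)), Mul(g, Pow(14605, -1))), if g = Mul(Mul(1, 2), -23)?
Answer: Rational(-48036707, 5515610) ≈ -8.7092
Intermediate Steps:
Function('o')(T, b) = Mul(Rational(1, 3), T, b) (Function('o')(T, b) = Mul(Rational(1, 3), Mul(b, T)) = Mul(Rational(1, 3), Mul(T, b)) = Mul(Rational(1, 3), T, b))
g = -46 (g = Mul(2, -23) = -46)
Add(Mul(25207, Pow(Function('o')(86, -101), -1)), Mul(g, Pow(14605, -1))) = Add(Mul(25207, Pow(Mul(Rational(1, 3), 86, -101), -1)), Mul(-46, Pow(14605, -1))) = Add(Mul(25207, Pow(Rational(-8686, 3), -1)), Mul(-46, Rational(1, 14605))) = Add(Mul(25207, Rational(-3, 8686)), Rational(-2, 635)) = Add(Rational(-75621, 8686), Rational(-2, 635)) = Rational(-48036707, 5515610)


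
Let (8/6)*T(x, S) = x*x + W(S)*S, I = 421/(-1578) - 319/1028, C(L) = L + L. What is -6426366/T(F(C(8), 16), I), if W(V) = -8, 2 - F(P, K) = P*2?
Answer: -868729008612/91715935 ≈ -9472.0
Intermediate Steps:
C(L) = 2*L
F(P, K) = 2 - 2*P (F(P, K) = 2 - P*2 = 2 - 2*P)
I = -468085/811092 (I = 421*(-1/1578) - 319*1/1028 = -421/1578 - 319/1028 = -468085/811092 ≈ -0.57710)
T(x, S) = -6*S + 3*x²/4 (T(x, S) = 3*(x*x - 8*S)/4 = 3*(x² - 8*S)/4 = -6*S + 3*x²/4)
-6426366/T(F(C(8), 16), I) = -6426366/(-6*(-468085/811092) + 3*(2 - 4*8)²/4) = -6426366/(468085/135182 + 3*(2 - 2*16)²/4) = -6426366/(468085/135182 + 3*(2 - 32)²/4) = -6426366/(468085/135182 + (¾)*(-30)²) = -6426366/(468085/135182 + (¾)*900) = -6426366/(468085/135182 + 675) = -6426366/91715935/135182 = -6426366*135182/91715935 = -868729008612/91715935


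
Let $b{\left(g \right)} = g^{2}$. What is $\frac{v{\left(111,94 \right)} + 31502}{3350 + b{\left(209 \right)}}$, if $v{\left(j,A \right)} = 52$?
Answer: $\frac{10518}{15677} \approx 0.67092$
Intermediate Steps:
$\frac{v{\left(111,94 \right)} + 31502}{3350 + b{\left(209 \right)}} = \frac{52 + 31502}{3350 + 209^{2}} = \frac{31554}{3350 + 43681} = \frac{31554}{47031} = 31554 \cdot \frac{1}{47031} = \frac{10518}{15677}$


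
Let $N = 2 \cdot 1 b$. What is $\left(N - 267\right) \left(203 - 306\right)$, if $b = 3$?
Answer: $26883$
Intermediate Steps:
$N = 6$ ($N = 2 \cdot 1 \cdot 3 = 2 \cdot 3 = 6$)
$\left(N - 267\right) \left(203 - 306\right) = \left(6 - 267\right) \left(203 - 306\right) = \left(-261\right) \left(-103\right) = 26883$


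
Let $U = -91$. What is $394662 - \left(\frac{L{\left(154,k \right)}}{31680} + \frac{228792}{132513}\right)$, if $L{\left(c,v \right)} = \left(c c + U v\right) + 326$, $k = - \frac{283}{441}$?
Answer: $\frac{6958498289616869}{17631649728} \approx 3.9466 \cdot 10^{5}$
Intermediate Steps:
$k = - \frac{283}{441}$ ($k = \left(-283\right) \frac{1}{441} = - \frac{283}{441} \approx -0.64172$)
$L{\left(c,v \right)} = 326 + c^{2} - 91 v$ ($L{\left(c,v \right)} = \left(c c - 91 v\right) + 326 = \left(c^{2} - 91 v\right) + 326 = 326 + c^{2} - 91 v$)
$394662 - \left(\frac{L{\left(154,k \right)}}{31680} + \frac{228792}{132513}\right) = 394662 - \left(\frac{326 + 154^{2} - - \frac{3679}{63}}{31680} + \frac{228792}{132513}\right) = 394662 - \left(\left(326 + 23716 + \frac{3679}{63}\right) \frac{1}{31680} + 228792 \cdot \frac{1}{132513}\right) = 394662 - \left(\frac{1518325}{63} \cdot \frac{1}{31680} + \frac{76264}{44171}\right) = 394662 - \left(\frac{303665}{399168} + \frac{76264}{44171}\right) = 394662 - \frac{43855335067}{17631649728} = \frac{6958498289616869}{17631649728}$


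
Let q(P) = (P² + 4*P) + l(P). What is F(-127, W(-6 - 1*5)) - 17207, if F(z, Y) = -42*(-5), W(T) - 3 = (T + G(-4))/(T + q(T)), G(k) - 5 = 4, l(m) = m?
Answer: -16997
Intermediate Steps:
G(k) = 9 (G(k) = 5 + 4 = 9)
q(P) = P² + 5*P (q(P) = (P² + 4*P) + P = P² + 5*P)
W(T) = 3 + (9 + T)/(T + T*(5 + T)) (W(T) = 3 + (T + 9)/(T + T*(5 + T)) = 3 + (9 + T)/(T + T*(5 + T)))
F(z, Y) = 210
F(-127, W(-6 - 1*5)) - 17207 = 210 - 17207 = -16997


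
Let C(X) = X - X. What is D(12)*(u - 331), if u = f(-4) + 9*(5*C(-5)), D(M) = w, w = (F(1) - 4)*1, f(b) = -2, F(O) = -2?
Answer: 1998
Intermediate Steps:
C(X) = 0
w = -6 (w = (-2 - 4)*1 = -6*1 = -6)
D(M) = -6
u = -2 (u = -2 + 9*(5*0) = -2 + 9*0 = -2 + 0 = -2)
D(12)*(u - 331) = -6*(-2 - 331) = -6*(-333) = 1998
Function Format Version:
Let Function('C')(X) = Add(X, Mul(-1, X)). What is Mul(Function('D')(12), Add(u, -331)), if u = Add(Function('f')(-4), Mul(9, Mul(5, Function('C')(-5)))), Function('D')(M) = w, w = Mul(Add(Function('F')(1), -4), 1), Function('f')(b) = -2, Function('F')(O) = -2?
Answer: 1998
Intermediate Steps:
Function('C')(X) = 0
w = -6 (w = Mul(Add(-2, -4), 1) = Mul(-6, 1) = -6)
Function('D')(M) = -6
u = -2 (u = Add(-2, Mul(9, Mul(5, 0))) = Add(-2, Mul(9, 0)) = Add(-2, 0) = -2)
Mul(Function('D')(12), Add(u, -331)) = Mul(-6, Add(-2, -331)) = Mul(-6, -333) = 1998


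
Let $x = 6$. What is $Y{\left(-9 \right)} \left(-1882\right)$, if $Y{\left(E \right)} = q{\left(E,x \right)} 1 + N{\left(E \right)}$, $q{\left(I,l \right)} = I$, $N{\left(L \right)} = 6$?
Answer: $5646$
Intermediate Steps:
$Y{\left(E \right)} = 6 + E$ ($Y{\left(E \right)} = E 1 + 6 = E + 6 = 6 + E$)
$Y{\left(-9 \right)} \left(-1882\right) = \left(6 - 9\right) \left(-1882\right) = \left(-3\right) \left(-1882\right) = 5646$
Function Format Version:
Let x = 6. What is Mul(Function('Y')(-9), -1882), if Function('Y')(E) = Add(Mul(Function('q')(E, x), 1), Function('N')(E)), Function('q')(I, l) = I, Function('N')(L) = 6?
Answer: 5646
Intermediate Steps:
Function('Y')(E) = Add(6, E) (Function('Y')(E) = Add(Mul(E, 1), 6) = Add(E, 6) = Add(6, E))
Mul(Function('Y')(-9), -1882) = Mul(Add(6, -9), -1882) = Mul(-3, -1882) = 5646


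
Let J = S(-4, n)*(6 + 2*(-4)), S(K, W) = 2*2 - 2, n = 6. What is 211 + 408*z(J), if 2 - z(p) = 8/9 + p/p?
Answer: 769/3 ≈ 256.33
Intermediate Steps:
S(K, W) = 2 (S(K, W) = 4 - 2 = 2)
J = -4 (J = 2*(6 + 2*(-4)) = 2*(6 - 8) = 2*(-2) = -4)
z(p) = ⅑ (z(p) = 2 - (8/9 + p/p) = 2 - (8*(⅑) + 1) = 2 - (8/9 + 1) = 2 - 1*17/9 = 2 - 17/9 = ⅑)
211 + 408*z(J) = 211 + 408*(⅑) = 211 + 136/3 = 769/3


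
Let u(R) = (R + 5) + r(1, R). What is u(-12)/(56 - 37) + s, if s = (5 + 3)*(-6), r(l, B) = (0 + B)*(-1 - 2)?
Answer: -883/19 ≈ -46.474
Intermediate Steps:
r(l, B) = -3*B (r(l, B) = B*(-3) = -3*B)
s = -48 (s = 8*(-6) = -48)
u(R) = 5 - 2*R (u(R) = (R + 5) - 3*R = (5 + R) - 3*R = 5 - 2*R)
u(-12)/(56 - 37) + s = (5 - 2*(-12))/(56 - 37) - 48 = (5 + 24)/19 - 48 = 29*(1/19) - 48 = 29/19 - 48 = -883/19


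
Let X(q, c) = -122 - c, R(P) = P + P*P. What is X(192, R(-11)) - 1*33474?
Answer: -33706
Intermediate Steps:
R(P) = P + P**2
X(192, R(-11)) - 1*33474 = (-122 - (-11)*(1 - 11)) - 1*33474 = (-122 - (-11)*(-10)) - 33474 = (-122 - 1*110) - 33474 = (-122 - 110) - 33474 = -232 - 33474 = -33706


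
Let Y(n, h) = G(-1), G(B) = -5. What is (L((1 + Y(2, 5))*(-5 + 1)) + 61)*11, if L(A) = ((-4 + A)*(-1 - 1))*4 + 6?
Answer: -319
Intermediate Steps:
Y(n, h) = -5
L(A) = 38 - 8*A (L(A) = ((-4 + A)*(-2))*4 + 6 = (8 - 2*A)*4 + 6 = (32 - 8*A) + 6 = 38 - 8*A)
(L((1 + Y(2, 5))*(-5 + 1)) + 61)*11 = ((38 - 8*(1 - 5)*(-5 + 1)) + 61)*11 = ((38 - (-32)*(-4)) + 61)*11 = ((38 - 8*16) + 61)*11 = ((38 - 128) + 61)*11 = (-90 + 61)*11 = -29*11 = -319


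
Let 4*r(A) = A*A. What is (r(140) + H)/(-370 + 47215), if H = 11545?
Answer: 3289/9369 ≈ 0.35105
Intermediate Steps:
r(A) = A²/4 (r(A) = (A*A)/4 = A²/4)
(r(140) + H)/(-370 + 47215) = ((¼)*140² + 11545)/(-370 + 47215) = ((¼)*19600 + 11545)/46845 = (4900 + 11545)*(1/46845) = 16445*(1/46845) = 3289/9369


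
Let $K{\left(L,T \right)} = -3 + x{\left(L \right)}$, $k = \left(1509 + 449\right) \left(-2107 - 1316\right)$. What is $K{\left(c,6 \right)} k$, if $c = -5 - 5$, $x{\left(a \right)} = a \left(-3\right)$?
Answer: $-180960318$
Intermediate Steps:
$x{\left(a \right)} = - 3 a$
$k = -6702234$ ($k = 1958 \left(-3423\right) = -6702234$)
$c = -10$ ($c = -5 - 5 = -10$)
$K{\left(L,T \right)} = -3 - 3 L$
$K{\left(c,6 \right)} k = \left(-3 - -30\right) \left(-6702234\right) = \left(-3 + 30\right) \left(-6702234\right) = 27 \left(-6702234\right) = -180960318$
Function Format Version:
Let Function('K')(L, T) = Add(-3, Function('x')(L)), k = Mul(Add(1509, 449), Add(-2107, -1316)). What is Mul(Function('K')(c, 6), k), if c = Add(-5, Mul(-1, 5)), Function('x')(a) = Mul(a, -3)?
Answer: -180960318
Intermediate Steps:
Function('x')(a) = Mul(-3, a)
k = -6702234 (k = Mul(1958, -3423) = -6702234)
c = -10 (c = Add(-5, -5) = -10)
Function('K')(L, T) = Add(-3, Mul(-3, L))
Mul(Function('K')(c, 6), k) = Mul(Add(-3, Mul(-3, -10)), -6702234) = Mul(Add(-3, 30), -6702234) = Mul(27, -6702234) = -180960318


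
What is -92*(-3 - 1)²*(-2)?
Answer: 2944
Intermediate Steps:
-92*(-3 - 1)²*(-2) = -92*(-4)²*(-2) = -92*16*(-2) = -1472*(-2) = 2944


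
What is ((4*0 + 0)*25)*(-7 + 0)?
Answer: 0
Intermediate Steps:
((4*0 + 0)*25)*(-7 + 0) = ((0 + 0)*25)*(-7) = (0*25)*(-7) = 0*(-7) = 0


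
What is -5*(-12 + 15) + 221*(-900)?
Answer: -198915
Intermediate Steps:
-5*(-12 + 15) + 221*(-900) = -5*3 - 198900 = -15 - 198900 = -198915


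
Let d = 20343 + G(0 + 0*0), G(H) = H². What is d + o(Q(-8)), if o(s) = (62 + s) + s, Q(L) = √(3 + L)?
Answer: 20405 + 2*I*√5 ≈ 20405.0 + 4.4721*I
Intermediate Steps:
o(s) = 62 + 2*s
d = 20343 (d = 20343 + (0 + 0*0)² = 20343 + (0 + 0)² = 20343 + 0² = 20343 + 0 = 20343)
d + o(Q(-8)) = 20343 + (62 + 2*√(3 - 8)) = 20343 + (62 + 2*√(-5)) = 20343 + (62 + 2*(I*√5)) = 20343 + (62 + 2*I*√5) = 20405 + 2*I*√5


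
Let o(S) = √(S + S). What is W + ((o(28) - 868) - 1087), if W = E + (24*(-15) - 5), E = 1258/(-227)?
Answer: -527898/227 + 2*√14 ≈ -2318.1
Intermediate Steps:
E = -1258/227 (E = 1258*(-1/227) = -1258/227 ≈ -5.5418)
o(S) = √2*√S (o(S) = √(2*S) = √2*√S)
W = -84113/227 (W = -1258/227 + (24*(-15) - 5) = -1258/227 + (-360 - 5) = -1258/227 - 365 = -84113/227 ≈ -370.54)
W + ((o(28) - 868) - 1087) = -84113/227 + ((√2*√28 - 868) - 1087) = -84113/227 + ((√2*(2*√7) - 868) - 1087) = -84113/227 + ((2*√14 - 868) - 1087) = -84113/227 + ((-868 + 2*√14) - 1087) = -84113/227 + (-1955 + 2*√14) = -527898/227 + 2*√14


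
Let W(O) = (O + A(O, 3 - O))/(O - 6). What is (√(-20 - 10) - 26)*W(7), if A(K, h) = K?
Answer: -364 + 14*I*√30 ≈ -364.0 + 76.681*I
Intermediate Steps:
W(O) = 2*O/(-6 + O) (W(O) = (O + O)/(O - 6) = (2*O)/(-6 + O) = 2*O/(-6 + O))
(√(-20 - 10) - 26)*W(7) = (√(-20 - 10) - 26)*(2*7/(-6 + 7)) = (√(-30) - 26)*(2*7/1) = (I*√30 - 26)*(2*7*1) = (-26 + I*√30)*14 = -364 + 14*I*√30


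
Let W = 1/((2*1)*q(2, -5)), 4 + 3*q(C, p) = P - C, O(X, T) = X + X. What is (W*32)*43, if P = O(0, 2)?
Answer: -344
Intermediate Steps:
O(X, T) = 2*X
P = 0 (P = 2*0 = 0)
q(C, p) = -4/3 - C/3 (q(C, p) = -4/3 + (0 - C)/3 = -4/3 + (-C)/3 = -4/3 - C/3)
W = -1/4 (W = 1/((2*1)*(-4/3 - 1/3*2)) = 1/(2*(-4/3 - 2/3)) = 1/(2*(-2)) = 1/(-4) = -1/4 ≈ -0.25000)
(W*32)*43 = -1/4*32*43 = -8*43 = -344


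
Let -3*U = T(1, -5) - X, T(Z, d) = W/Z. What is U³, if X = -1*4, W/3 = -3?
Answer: 125/27 ≈ 4.6296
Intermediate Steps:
W = -9 (W = 3*(-3) = -9)
T(Z, d) = -9/Z
X = -4
U = 5/3 (U = -(-9/1 - 1*(-4))/3 = -(-9*1 + 4)/3 = -(-9 + 4)/3 = -⅓*(-5) = 5/3 ≈ 1.6667)
U³ = (5/3)³ = 125/27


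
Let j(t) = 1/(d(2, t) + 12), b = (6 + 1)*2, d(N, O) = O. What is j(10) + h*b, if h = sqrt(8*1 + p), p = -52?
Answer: 1/22 + 28*I*sqrt(11) ≈ 0.045455 + 92.865*I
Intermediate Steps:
b = 14 (b = 7*2 = 14)
h = 2*I*sqrt(11) (h = sqrt(8*1 - 52) = sqrt(8 - 52) = sqrt(-44) = 2*I*sqrt(11) ≈ 6.6332*I)
j(t) = 1/(12 + t) (j(t) = 1/(t + 12) = 1/(12 + t))
j(10) + h*b = 1/(12 + 10) + (2*I*sqrt(11))*14 = 1/22 + 28*I*sqrt(11)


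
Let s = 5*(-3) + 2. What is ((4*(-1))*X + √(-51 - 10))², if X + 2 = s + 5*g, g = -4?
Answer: (140 + I*√61)² ≈ 19539.0 + 2186.9*I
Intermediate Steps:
s = -13 (s = -15 + 2 = -13)
X = -35 (X = -2 + (-13 + 5*(-4)) = -2 + (-13 - 20) = -2 - 33 = -35)
((4*(-1))*X + √(-51 - 10))² = ((4*(-1))*(-35) + √(-51 - 10))² = (-4*(-35) + √(-61))² = (140 + I*√61)²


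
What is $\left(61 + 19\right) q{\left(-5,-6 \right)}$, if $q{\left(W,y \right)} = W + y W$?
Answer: $2000$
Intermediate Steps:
$q{\left(W,y \right)} = W + W y$
$\left(61 + 19\right) q{\left(-5,-6 \right)} = \left(61 + 19\right) \left(- 5 \left(1 - 6\right)\right) = 80 \left(\left(-5\right) \left(-5\right)\right) = 80 \cdot 25 = 2000$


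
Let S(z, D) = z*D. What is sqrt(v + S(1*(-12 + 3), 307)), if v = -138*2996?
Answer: I*sqrt(416211) ≈ 645.14*I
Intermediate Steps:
S(z, D) = D*z
v = -413448
sqrt(v + S(1*(-12 + 3), 307)) = sqrt(-413448 + 307*(1*(-12 + 3))) = sqrt(-413448 + 307*(1*(-9))) = sqrt(-413448 + 307*(-9)) = sqrt(-413448 - 2763) = sqrt(-416211) = I*sqrt(416211)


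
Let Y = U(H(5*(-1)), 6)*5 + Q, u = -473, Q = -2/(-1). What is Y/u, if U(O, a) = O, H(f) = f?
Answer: 23/473 ≈ 0.048626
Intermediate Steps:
Q = 2 (Q = -2*(-1) = 2)
Y = -23 (Y = (5*(-1))*5 + 2 = -5*5 + 2 = -25 + 2 = -23)
Y/u = -23/(-473) = -23*(-1/473) = 23/473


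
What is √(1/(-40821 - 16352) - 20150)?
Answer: I*√65865351426523/57173 ≈ 141.95*I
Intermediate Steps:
√(1/(-40821 - 16352) - 20150) = √(1/(-57173) - 20150) = √(-1/57173 - 20150) = √(-1152035951/57173) = I*√65865351426523/57173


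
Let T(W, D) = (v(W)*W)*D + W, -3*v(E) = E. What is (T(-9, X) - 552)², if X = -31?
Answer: 76176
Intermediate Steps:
v(E) = -E/3
T(W, D) = W - D*W²/3 (T(W, D) = ((-W/3)*W)*D + W = (-W²/3)*D + W = -D*W²/3 + W = W - D*W²/3)
(T(-9, X) - 552)² = ((⅓)*(-9)*(3 - 1*(-31)*(-9)) - 552)² = ((⅓)*(-9)*(3 - 279) - 552)² = ((⅓)*(-9)*(-276) - 552)² = (828 - 552)² = 276² = 76176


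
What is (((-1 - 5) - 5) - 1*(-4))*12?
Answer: -84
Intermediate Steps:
(((-1 - 5) - 5) - 1*(-4))*12 = ((-6 - 5) + 4)*12 = (-11 + 4)*12 = -7*12 = -84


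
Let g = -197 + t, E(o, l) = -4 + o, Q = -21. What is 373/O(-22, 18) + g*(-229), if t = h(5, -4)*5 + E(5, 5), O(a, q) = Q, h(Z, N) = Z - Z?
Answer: 942191/21 ≈ 44866.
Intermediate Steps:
h(Z, N) = 0
O(a, q) = -21
t = 1 (t = 0*5 + (-4 + 5) = 0 + 1 = 1)
g = -196 (g = -197 + 1 = -196)
373/O(-22, 18) + g*(-229) = 373/(-21) - 196*(-229) = 373*(-1/21) + 44884 = -373/21 + 44884 = 942191/21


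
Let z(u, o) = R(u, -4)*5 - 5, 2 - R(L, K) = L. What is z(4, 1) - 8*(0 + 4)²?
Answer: -143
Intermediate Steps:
R(L, K) = 2 - L
z(u, o) = 5 - 5*u (z(u, o) = (2 - u)*5 - 5 = (10 - 5*u) - 5 = 5 - 5*u)
z(4, 1) - 8*(0 + 4)² = (5 - 5*4) - 8*(0 + 4)² = (5 - 20) - 8*4² = -15 - 8*16 = -15 - 128 = -143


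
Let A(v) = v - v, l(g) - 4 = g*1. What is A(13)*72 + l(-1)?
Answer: 3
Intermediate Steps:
l(g) = 4 + g (l(g) = 4 + g*1 = 4 + g)
A(v) = 0
A(13)*72 + l(-1) = 0*72 + (4 - 1) = 0 + 3 = 3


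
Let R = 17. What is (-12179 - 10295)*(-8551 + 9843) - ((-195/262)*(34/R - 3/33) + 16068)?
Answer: -83729231737/2882 ≈ -2.9052e+7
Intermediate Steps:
(-12179 - 10295)*(-8551 + 9843) - ((-195/262)*(34/R - 3/33) + 16068) = (-12179 - 10295)*(-8551 + 9843) - ((-195/262)*(34/17 - 3/33) + 16068) = -22474*1292 - ((-195*1/262)*(34*(1/17) - 3*1/33) + 16068) = -29036408 - (-195*(2 - 1/11)/262 + 16068) = -29036408 - (-195/262*21/11 + 16068) = -29036408 - (-4095/2882 + 16068) = -29036408 - 1*46303881/2882 = -29036408 - 46303881/2882 = -83729231737/2882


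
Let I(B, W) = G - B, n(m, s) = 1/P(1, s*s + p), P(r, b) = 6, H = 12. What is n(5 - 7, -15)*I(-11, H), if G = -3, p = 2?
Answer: 4/3 ≈ 1.3333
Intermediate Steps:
n(m, s) = ⅙ (n(m, s) = 1/6 = ⅙)
I(B, W) = -3 - B
n(5 - 7, -15)*I(-11, H) = (-3 - 1*(-11))/6 = (-3 + 11)/6 = (⅙)*8 = 4/3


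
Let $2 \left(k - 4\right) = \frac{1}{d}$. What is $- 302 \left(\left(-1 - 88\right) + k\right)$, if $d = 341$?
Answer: $\frac{8753319}{341} \approx 25670.0$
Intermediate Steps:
$k = \frac{2729}{682}$ ($k = 4 + \frac{1}{2 \cdot 341} = 4 + \frac{1}{2} \cdot \frac{1}{341} = 4 + \frac{1}{682} = \frac{2729}{682} \approx 4.0015$)
$- 302 \left(\left(-1 - 88\right) + k\right) = - 302 \left(\left(-1 - 88\right) + \frac{2729}{682}\right) = - 302 \left(-89 + \frac{2729}{682}\right) = \left(-302\right) \left(- \frac{57969}{682}\right) = \frac{8753319}{341}$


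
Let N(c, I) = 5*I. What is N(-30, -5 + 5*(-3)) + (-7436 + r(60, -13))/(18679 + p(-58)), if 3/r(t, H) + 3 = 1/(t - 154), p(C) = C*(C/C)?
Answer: -529078970/5269743 ≈ -100.40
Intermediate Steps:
p(C) = C (p(C) = C*1 = C)
r(t, H) = 3/(-3 + 1/(-154 + t)) (r(t, H) = 3/(-3 + 1/(t - 154)) = 3/(-3 + 1/(-154 + t)))
N(-30, -5 + 5*(-3)) + (-7436 + r(60, -13))/(18679 + p(-58)) = 5*(-5 + 5*(-3)) + (-7436 + 3*(154 - 1*60)/(-463 + 3*60))/(18679 - 58) = 5*(-5 - 15) + (-7436 + 3*(154 - 60)/(-463 + 180))/18621 = 5*(-20) + (-7436 + 3*94/(-283))*(1/18621) = -100 + (-7436 + 3*(-1/283)*94)*(1/18621) = -100 + (-7436 - 282/283)*(1/18621) = -100 - 2104670/283*1/18621 = -100 - 2104670/5269743 = -529078970/5269743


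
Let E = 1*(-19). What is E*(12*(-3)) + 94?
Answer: 778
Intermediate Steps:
E = -19
E*(12*(-3)) + 94 = -228*(-3) + 94 = -19*(-36) + 94 = 684 + 94 = 778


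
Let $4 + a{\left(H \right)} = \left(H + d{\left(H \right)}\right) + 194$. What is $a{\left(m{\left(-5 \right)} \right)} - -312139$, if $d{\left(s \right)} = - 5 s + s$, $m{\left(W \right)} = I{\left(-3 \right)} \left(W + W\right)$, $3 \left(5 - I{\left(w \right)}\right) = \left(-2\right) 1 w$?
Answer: $312419$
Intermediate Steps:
$I{\left(w \right)} = 5 + \frac{2 w}{3}$ ($I{\left(w \right)} = 5 - \frac{\left(-2\right) 1 w}{3} = 5 - \frac{\left(-2\right) w}{3} = 5 + \frac{2 w}{3}$)
$m{\left(W \right)} = 6 W$ ($m{\left(W \right)} = \left(5 + \frac{2}{3} \left(-3\right)\right) \left(W + W\right) = \left(5 - 2\right) 2 W = 3 \cdot 2 W = 6 W$)
$d{\left(s \right)} = - 4 s$
$a{\left(H \right)} = 190 - 3 H$ ($a{\left(H \right)} = -4 + \left(\left(H - 4 H\right) + 194\right) = -4 - \left(-194 + 3 H\right) = 190 - 3 H$)
$a{\left(m{\left(-5 \right)} \right)} - -312139 = \left(190 - 3 \cdot 6 \left(-5\right)\right) - -312139 = \left(190 - -90\right) + 312139 = \left(190 + 90\right) + 312139 = 280 + 312139 = 312419$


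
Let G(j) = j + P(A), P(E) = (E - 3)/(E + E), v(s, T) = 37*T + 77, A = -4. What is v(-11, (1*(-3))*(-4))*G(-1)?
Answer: -521/8 ≈ -65.125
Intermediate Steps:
v(s, T) = 77 + 37*T
P(E) = (-3 + E)/(2*E) (P(E) = (-3 + E)/((2*E)) = (-3 + E)*(1/(2*E)) = (-3 + E)/(2*E))
G(j) = 7/8 + j (G(j) = j + (½)*(-3 - 4)/(-4) = j + (½)*(-¼)*(-7) = j + 7/8 = 7/8 + j)
v(-11, (1*(-3))*(-4))*G(-1) = (77 + 37*((1*(-3))*(-4)))*(7/8 - 1) = (77 + 37*(-3*(-4)))*(-⅛) = (77 + 37*12)*(-⅛) = (77 + 444)*(-⅛) = 521*(-⅛) = -521/8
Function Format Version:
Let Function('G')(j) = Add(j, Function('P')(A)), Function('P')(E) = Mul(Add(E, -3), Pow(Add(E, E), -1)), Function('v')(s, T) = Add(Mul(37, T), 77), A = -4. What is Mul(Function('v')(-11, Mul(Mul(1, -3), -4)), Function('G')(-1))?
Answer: Rational(-521, 8) ≈ -65.125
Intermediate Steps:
Function('v')(s, T) = Add(77, Mul(37, T))
Function('P')(E) = Mul(Rational(1, 2), Pow(E, -1), Add(-3, E)) (Function('P')(E) = Mul(Add(-3, E), Pow(Mul(2, E), -1)) = Mul(Add(-3, E), Mul(Rational(1, 2), Pow(E, -1))) = Mul(Rational(1, 2), Pow(E, -1), Add(-3, E)))
Function('G')(j) = Add(Rational(7, 8), j) (Function('G')(j) = Add(j, Mul(Rational(1, 2), Pow(-4, -1), Add(-3, -4))) = Add(j, Mul(Rational(1, 2), Rational(-1, 4), -7)) = Add(j, Rational(7, 8)) = Add(Rational(7, 8), j))
Mul(Function('v')(-11, Mul(Mul(1, -3), -4)), Function('G')(-1)) = Mul(Add(77, Mul(37, Mul(Mul(1, -3), -4))), Add(Rational(7, 8), -1)) = Mul(Add(77, Mul(37, Mul(-3, -4))), Rational(-1, 8)) = Mul(Add(77, Mul(37, 12)), Rational(-1, 8)) = Mul(Add(77, 444), Rational(-1, 8)) = Mul(521, Rational(-1, 8)) = Rational(-521, 8)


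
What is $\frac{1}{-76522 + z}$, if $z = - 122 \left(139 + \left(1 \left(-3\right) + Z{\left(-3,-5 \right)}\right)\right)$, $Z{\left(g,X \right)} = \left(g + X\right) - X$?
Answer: $- \frac{1}{92748} \approx -1.0782 \cdot 10^{-5}$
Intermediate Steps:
$Z{\left(g,X \right)} = g$ ($Z{\left(g,X \right)} = \left(X + g\right) - X = g$)
$z = -16226$ ($z = - 122 \left(139 + \left(1 \left(-3\right) - 3\right)\right) = - 122 \left(139 - 6\right) = \left(-122\right) 133 = -16226$)
$\frac{1}{-76522 + z} = \frac{1}{-76522 - 16226} = \frac{1}{-92748} = - \frac{1}{92748}$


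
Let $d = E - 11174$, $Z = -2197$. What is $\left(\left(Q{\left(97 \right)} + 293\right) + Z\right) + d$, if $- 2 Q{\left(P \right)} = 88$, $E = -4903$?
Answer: $-18025$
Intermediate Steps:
$Q{\left(P \right)} = -44$ ($Q{\left(P \right)} = \left(- \frac{1}{2}\right) 88 = -44$)
$d = -16077$ ($d = -4903 - 11174 = -16077$)
$\left(\left(Q{\left(97 \right)} + 293\right) + Z\right) + d = \left(\left(-44 + 293\right) - 2197\right) - 16077 = \left(249 - 2197\right) - 16077 = -1948 - 16077 = -18025$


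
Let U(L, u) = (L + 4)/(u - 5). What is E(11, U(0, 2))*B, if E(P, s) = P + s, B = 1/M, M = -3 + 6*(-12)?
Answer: -29/225 ≈ -0.12889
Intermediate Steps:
M = -75 (M = -3 - 72 = -75)
U(L, u) = (4 + L)/(-5 + u)
B = -1/75 (B = 1/(-75) = -1/75 ≈ -0.013333)
E(11, U(0, 2))*B = (11 + (4 + 0)/(-5 + 2))*(-1/75) = (11 + 4/(-3))*(-1/75) = (11 - 1/3*4)*(-1/75) = (11 - 4/3)*(-1/75) = (29/3)*(-1/75) = -29/225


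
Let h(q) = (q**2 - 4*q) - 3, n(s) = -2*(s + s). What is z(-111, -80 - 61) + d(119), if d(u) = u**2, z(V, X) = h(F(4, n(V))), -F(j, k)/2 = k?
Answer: 806254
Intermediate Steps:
n(s) = -4*s
F(j, k) = -2*k
h(q) = -3 + q**2 - 4*q
z(V, X) = -3 - 32*V + 64*V**2 (z(V, X) = -3 + (-(-8)*V)**2 - (-8)*(-4*V) = -3 + (8*V)**2 - 32*V = -3 + 64*V**2 - 32*V = -3 - 32*V + 64*V**2)
z(-111, -80 - 61) + d(119) = (-3 - 32*(-111) + 64*(-111)**2) + 119**2 = (-3 + 3552 + 64*12321) + 14161 = (-3 + 3552 + 788544) + 14161 = 792093 + 14161 = 806254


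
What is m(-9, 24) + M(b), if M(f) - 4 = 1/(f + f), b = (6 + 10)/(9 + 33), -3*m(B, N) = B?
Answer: 133/16 ≈ 8.3125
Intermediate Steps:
m(B, N) = -B/3
b = 8/21 (b = 16/42 = 16*(1/42) = 8/21 ≈ 0.38095)
M(f) = 4 + 1/(2*f) (M(f) = 4 + 1/(f + f) = 4 + 1/(2*f))
m(-9, 24) + M(b) = -⅓*(-9) + (4 + 1/(2*(8/21))) = 3 + (4 + (½)*(21/8)) = 3 + (4 + 21/16) = 3 + 85/16 = 133/16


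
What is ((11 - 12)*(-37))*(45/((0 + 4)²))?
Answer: 1665/16 ≈ 104.06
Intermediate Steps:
((11 - 12)*(-37))*(45/((0 + 4)²)) = (-1*(-37))*(45/(4²)) = 37*(45/16) = 1665/16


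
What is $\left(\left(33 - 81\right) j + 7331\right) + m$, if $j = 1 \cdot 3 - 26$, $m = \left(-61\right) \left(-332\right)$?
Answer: $28687$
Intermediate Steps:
$m = 20252$
$j = -23$ ($j = 3 - 26 = -23$)
$\left(\left(33 - 81\right) j + 7331\right) + m = \left(\left(33 - 81\right) \left(-23\right) + 7331\right) + 20252 = \left(\left(-48\right) \left(-23\right) + 7331\right) + 20252 = \left(1104 + 7331\right) + 20252 = 8435 + 20252 = 28687$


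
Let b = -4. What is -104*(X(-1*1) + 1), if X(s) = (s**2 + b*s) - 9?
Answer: 312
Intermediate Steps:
X(s) = -9 + s**2 - 4*s (X(s) = (s**2 - 4*s) - 9 = -9 + s**2 - 4*s)
-104*(X(-1*1) + 1) = -104*((-9 + (-1*1)**2 - (-4)) + 1) = -104*((-9 + (-1)**2 - 4*(-1)) + 1) = -104*((-9 + 1 + 4) + 1) = -104*(-4 + 1) = -104*(-3) = 312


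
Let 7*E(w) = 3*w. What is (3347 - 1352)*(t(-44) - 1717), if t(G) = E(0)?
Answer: -3425415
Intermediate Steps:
E(w) = 3*w/7 (E(w) = (3*w)/7 = 3*w/7)
t(G) = 0 (t(G) = (3/7)*0 = 0)
(3347 - 1352)*(t(-44) - 1717) = (3347 - 1352)*(0 - 1717) = 1995*(-1717) = -3425415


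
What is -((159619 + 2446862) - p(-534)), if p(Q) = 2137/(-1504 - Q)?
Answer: -2528288707/970 ≈ -2.6065e+6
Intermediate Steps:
-((159619 + 2446862) - p(-534)) = -((159619 + 2446862) - (-2137)/(1504 - 534)) = -(2606481 - (-2137)/970) = -(2606481 - 1*(-2137/970)) = -(2606481 + 2137/970) = -1*2528288707/970 = -2528288707/970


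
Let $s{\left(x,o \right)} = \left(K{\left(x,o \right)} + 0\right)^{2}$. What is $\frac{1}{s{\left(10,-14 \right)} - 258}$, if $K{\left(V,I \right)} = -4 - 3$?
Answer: $- \frac{1}{209} \approx -0.0047847$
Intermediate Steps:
$K{\left(V,I \right)} = -7$
$s{\left(x,o \right)} = 49$ ($s{\left(x,o \right)} = \left(-7 + 0\right)^{2} = \left(-7\right)^{2} = 49$)
$\frac{1}{s{\left(10,-14 \right)} - 258} = \frac{1}{49 - 258} = \frac{1}{-209} = - \frac{1}{209}$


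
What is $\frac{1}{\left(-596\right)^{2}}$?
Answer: $\frac{1}{355216} \approx 2.8152 \cdot 10^{-6}$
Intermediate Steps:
$\frac{1}{\left(-596\right)^{2}} = \frac{1}{355216}$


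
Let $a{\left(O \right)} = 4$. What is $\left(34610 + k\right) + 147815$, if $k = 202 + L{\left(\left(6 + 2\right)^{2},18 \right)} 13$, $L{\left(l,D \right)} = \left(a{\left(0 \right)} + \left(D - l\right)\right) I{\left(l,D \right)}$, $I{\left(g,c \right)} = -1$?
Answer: $183173$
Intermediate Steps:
$L{\left(l,D \right)} = -4 + l - D$ ($L{\left(l,D \right)} = \left(4 + \left(D - l\right)\right) \left(-1\right) = \left(4 + D - l\right) \left(-1\right) = -4 + l - D$)
$k = 748$ ($k = 202 + \left(-4 + \left(6 + 2\right)^{2} - 18\right) 13 = 202 + \left(-4 + 8^{2} - 18\right) 13 = 202 + \left(-4 + 64 - 18\right) 13 = 202 + 42 \cdot 13 = 202 + 546 = 748$)
$\left(34610 + k\right) + 147815 = \left(34610 + 748\right) + 147815 = 35358 + 147815 = 183173$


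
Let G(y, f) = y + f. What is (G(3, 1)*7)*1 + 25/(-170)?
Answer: 947/34 ≈ 27.853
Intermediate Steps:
G(y, f) = f + y
(G(3, 1)*7)*1 + 25/(-170) = ((1 + 3)*7)*1 + 25/(-170) = (4*7)*1 + 25*(-1/170) = 28*1 - 5/34 = 28 - 5/34 = 947/34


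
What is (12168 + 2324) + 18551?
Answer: 33043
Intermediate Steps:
(12168 + 2324) + 18551 = 14492 + 18551 = 33043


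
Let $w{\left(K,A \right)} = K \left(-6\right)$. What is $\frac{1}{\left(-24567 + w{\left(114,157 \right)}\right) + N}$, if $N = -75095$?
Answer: $- \frac{1}{100346} \approx -9.9655 \cdot 10^{-6}$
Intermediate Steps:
$w{\left(K,A \right)} = - 6 K$
$\frac{1}{\left(-24567 + w{\left(114,157 \right)}\right) + N} = \frac{1}{\left(-24567 - 684\right) - 75095} = \frac{1}{-25251 - 75095} = \frac{1}{-100346} = - \frac{1}{100346}$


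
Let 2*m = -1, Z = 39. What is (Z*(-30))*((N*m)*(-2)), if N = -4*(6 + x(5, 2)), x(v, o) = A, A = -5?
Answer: 4680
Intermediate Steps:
x(v, o) = -5
m = -½ (m = (½)*(-1) = -½ ≈ -0.50000)
N = -4 (N = -4*(6 - 5) = -4*1 = -4)
(Z*(-30))*((N*m)*(-2)) = (39*(-30))*(-4*(-½)*(-2)) = -2340*(-2) = -1170*(-4) = 4680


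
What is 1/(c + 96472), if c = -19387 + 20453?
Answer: 1/97538 ≈ 1.0252e-5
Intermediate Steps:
c = 1066
1/(c + 96472) = 1/(1066 + 96472) = 1/97538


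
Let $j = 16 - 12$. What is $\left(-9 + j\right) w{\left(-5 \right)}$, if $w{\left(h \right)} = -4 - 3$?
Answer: $35$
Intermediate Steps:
$w{\left(h \right)} = -7$ ($w{\left(h \right)} = -4 - 3 = -7$)
$j = 4$
$\left(-9 + j\right) w{\left(-5 \right)} = \left(-9 + 4\right) \left(-7\right) = \left(-5\right) \left(-7\right) = 35$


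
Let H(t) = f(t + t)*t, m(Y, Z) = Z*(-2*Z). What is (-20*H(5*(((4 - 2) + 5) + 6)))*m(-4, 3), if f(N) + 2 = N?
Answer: 2995200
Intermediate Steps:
f(N) = -2 + N
m(Y, Z) = -2*Z²
H(t) = t*(-2 + 2*t) (H(t) = (-2 + (t + t))*t = (-2 + 2*t)*t = t*(-2 + 2*t))
(-20*H(5*(((4 - 2) + 5) + 6)))*m(-4, 3) = (-40*5*(((4 - 2) + 5) + 6)*(-1 + 5*(((4 - 2) + 5) + 6)))*(-2*3²) = (-40*5*((2 + 5) + 6)*(-1 + 5*((2 + 5) + 6)))*(-2*9) = -40*5*(7 + 6)*(-1 + 5*(7 + 6))*(-18) = -40*5*13*(-1 + 5*13)*(-18) = -40*65*(-1 + 65)*(-18) = -40*65*64*(-18) = -20*8320*(-18) = -166400*(-18) = 2995200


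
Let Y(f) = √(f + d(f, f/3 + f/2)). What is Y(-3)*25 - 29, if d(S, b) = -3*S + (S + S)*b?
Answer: -29 + 25*√21 ≈ 85.564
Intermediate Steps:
d(S, b) = -3*S + 2*S*b (d(S, b) = -3*S + (2*S)*b = -3*S + 2*S*b)
Y(f) = √(f + f*(-3 + 5*f/3)) (Y(f) = √(f + f*(-3 + 2*(f/3 + f/2))) = √(f + f*(-3 + 2*(5*f/6))) = √(f + f*(-3 + 5*f/3)))
Y(-3)*25 - 29 = (√3*√(-3*(-6 + 5*(-3)))/3)*25 - 29 = (√3*√(-3*(-6 - 15))/3)*25 - 29 = (√3*√(-3*(-21))/3)*25 - 29 = (√3*√63/3)*25 - 29 = (√3*(3*√7)/3)*25 - 29 = √21*25 - 29 = 25*√21 - 29 = -29 + 25*√21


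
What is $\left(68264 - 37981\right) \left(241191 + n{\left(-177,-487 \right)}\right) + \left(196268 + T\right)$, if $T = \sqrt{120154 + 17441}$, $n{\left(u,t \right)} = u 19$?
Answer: $7202341592 + \sqrt{137595} \approx 7.2023 \cdot 10^{9}$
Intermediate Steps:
$n{\left(u,t \right)} = 19 u$
$T = \sqrt{137595} \approx 370.94$
$\left(68264 - 37981\right) \left(241191 + n{\left(-177,-487 \right)}\right) + \left(196268 + T\right) = \left(68264 - 37981\right) \left(241191 + 19 \left(-177\right)\right) + \left(196268 + \sqrt{137595}\right) = 30283 \left(241191 - 3363\right) + \left(196268 + \sqrt{137595}\right) = 30283 \cdot 237828 + \left(196268 + \sqrt{137595}\right) = 7202145324 + \left(196268 + \sqrt{137595}\right) = 7202341592 + \sqrt{137595}$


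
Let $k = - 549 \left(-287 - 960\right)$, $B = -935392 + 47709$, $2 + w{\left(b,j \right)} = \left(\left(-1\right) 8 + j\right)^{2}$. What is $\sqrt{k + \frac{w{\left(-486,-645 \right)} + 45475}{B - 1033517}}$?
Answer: $\frac{\sqrt{701909785853506}}{32020} \approx 827.41$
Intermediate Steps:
$w{\left(b,j \right)} = -2 + \left(-8 + j\right)^{2}$ ($w{\left(b,j \right)} = -2 + \left(\left(-1\right) 8 + j\right)^{2} = -2 + \left(-8 + j\right)^{2}$)
$B = -887683$
$k = 684603$ ($k = \left(-549\right) \left(-1247\right) = 684603$)
$\sqrt{k + \frac{w{\left(-486,-645 \right)} + 45475}{B - 1033517}} = \sqrt{684603 + \frac{\left(-2 + \left(-8 - 645\right)^{2}\right) + 45475}{-887683 - 1033517}} = \sqrt{684603 + \frac{\left(-2 + \left(-653\right)^{2}\right) + 45475}{-1921200}} = \sqrt{684603 + \left(\left(-2 + 426409\right) + 45475\right) \left(- \frac{1}{1921200}\right)} = \sqrt{684603 + \left(426407 + 45475\right) \left(- \frac{1}{1921200}\right)} = \sqrt{684603 + 471882 \left(- \frac{1}{1921200}\right)} = \sqrt{684603 - \frac{78647}{320200}} = \sqrt{\frac{219209801953}{320200}} = \frac{\sqrt{701909785853506}}{32020}$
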